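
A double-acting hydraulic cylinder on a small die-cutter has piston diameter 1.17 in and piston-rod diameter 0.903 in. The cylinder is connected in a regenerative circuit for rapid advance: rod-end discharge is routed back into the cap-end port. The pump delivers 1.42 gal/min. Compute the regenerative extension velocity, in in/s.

In regeneration the rod-end outflow joins the pump flow into the cap end, so the net volume the pump must supply per unit advance equals the rod cross-section area.
Rod cross-section A_rod = π/4 × (0.903 in)² = 0.6404 in^2
v = Q_pump / A_rod

v ≈ 8.54 in/s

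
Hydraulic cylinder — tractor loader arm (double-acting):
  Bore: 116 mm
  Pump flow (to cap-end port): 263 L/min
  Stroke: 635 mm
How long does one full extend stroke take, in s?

Cap-side area A_cap = π/4 × (116 mm)² = 10570 mm^2
Swept volume V = A × L; t = V / Q = A·L / Q

t ≈ 1.53 s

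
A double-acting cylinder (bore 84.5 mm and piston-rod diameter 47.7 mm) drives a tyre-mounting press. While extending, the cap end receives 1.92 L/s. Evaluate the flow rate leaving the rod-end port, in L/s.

Cap-side area A_cap = π/4 × (84.5 mm)² = 5608 mm^2
Rod-side annular area A_ann = π/4 × (84.5² − 47.7²) = 3821 mm^2
Piston speed v = Q_in/A_cap; rod-end outflow Q_out = v × A_ann = Q_in × A_ann/A_cap.

Q_out ≈ 1.31 L/s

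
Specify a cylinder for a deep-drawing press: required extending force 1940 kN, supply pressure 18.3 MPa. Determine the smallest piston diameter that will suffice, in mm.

D ≈ 367 mm

Extension force acts on the full piston face: F = P × (π/4)D².
D = √(4F / (πP)) = √(4 × 1940 kN / (π × 18.3 MPa))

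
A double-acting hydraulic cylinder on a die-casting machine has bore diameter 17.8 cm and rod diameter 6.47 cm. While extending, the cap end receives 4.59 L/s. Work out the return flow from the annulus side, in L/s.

Cap-side area A_cap = π/4 × (17.8 cm)² = 248.8 cm^2
Rod-side annular area A_ann = π/4 × (17.8² − 6.47²) = 216.0 cm^2
Piston speed v = Q_in/A_cap; rod-end outflow Q_out = v × A_ann = Q_in × A_ann/A_cap.

Q_out ≈ 3.98 L/s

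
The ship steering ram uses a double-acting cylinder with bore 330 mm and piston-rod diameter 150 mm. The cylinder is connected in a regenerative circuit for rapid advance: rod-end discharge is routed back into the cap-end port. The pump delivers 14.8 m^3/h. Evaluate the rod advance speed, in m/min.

v ≈ 14.0 m/min

In regeneration the rod-end outflow joins the pump flow into the cap end, so the net volume the pump must supply per unit advance equals the rod cross-section area.
Rod cross-section A_rod = π/4 × (150 mm)² = 17670 mm^2
v = Q_pump / A_rod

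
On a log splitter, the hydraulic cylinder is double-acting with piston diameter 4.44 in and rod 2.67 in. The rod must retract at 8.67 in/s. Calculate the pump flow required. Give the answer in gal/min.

Rod-side annular area A_ann = π/4 × (4.44² − 2.67²) = 9.884 in^2
Q = A × v

Q ≈ 22.3 gal/min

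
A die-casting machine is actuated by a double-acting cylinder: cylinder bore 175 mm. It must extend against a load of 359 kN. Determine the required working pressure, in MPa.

P ≈ 14.9 MPa

Cap-side area A_cap = π/4 × (175 mm)² = 24050 mm^2
P = F / A = 359 kN / A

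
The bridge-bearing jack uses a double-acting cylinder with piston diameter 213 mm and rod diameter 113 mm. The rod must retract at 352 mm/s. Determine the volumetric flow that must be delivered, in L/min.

Rod-side annular area A_ann = π/4 × (213² − 113²) = 25600 mm^2
Q = A × v

Q ≈ 541 L/min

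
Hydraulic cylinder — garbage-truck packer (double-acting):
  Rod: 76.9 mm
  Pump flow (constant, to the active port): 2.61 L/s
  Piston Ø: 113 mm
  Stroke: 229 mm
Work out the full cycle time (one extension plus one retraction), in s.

Cap-side area A_cap = π/4 × (113 mm)² = 10030 mm^2
Rod-side annular area A_ann = π/4 × (113² − 76.9²) = 5384 mm^2
t_ext = A_cap·L/Q = 0.8799 s
t_ret = A_ann·L/Q = 0.4724 s
t_cycle = t_ext + t_ret

t ≈ 1.35 s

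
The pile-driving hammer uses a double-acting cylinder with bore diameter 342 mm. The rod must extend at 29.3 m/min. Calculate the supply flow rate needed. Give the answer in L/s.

Q ≈ 44.9 L/s

Cap-side area A_cap = π/4 × (342 mm)² = 91860 mm^2
Q = A × v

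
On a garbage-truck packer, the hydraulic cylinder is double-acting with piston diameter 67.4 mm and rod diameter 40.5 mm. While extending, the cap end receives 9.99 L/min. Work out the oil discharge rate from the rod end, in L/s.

Cap-side area A_cap = π/4 × (67.4 mm)² = 3568 mm^2
Rod-side annular area A_ann = π/4 × (67.4² − 40.5²) = 2280 mm^2
Piston speed v = Q_in/A_cap; rod-end outflow Q_out = v × A_ann = Q_in × A_ann/A_cap.

Q_out ≈ 0.106 L/s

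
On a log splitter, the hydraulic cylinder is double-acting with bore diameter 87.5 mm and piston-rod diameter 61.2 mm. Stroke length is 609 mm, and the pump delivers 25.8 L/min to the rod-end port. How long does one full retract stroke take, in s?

Rod-side annular area A_ann = π/4 × (87.5² − 61.2²) = 3072 mm^2
Swept volume V = A × L; t = V / Q = A·L / Q

t ≈ 4.35 s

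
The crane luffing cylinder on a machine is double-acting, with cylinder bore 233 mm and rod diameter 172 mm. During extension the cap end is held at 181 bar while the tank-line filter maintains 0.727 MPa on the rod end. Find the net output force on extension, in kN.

F ≈ 758 kN

Cap-side area A_cap = π/4 × (233 mm)² = 42640 mm^2
Rod-side annular area A_ann = π/4 × (233² − 172²) = 19400 mm^2
Net thrust = P_cap·A_cap − P_rod·A_ann = 771.8 kN − 14.11 kN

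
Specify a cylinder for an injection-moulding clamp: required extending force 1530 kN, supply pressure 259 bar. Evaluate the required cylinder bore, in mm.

Extension force acts on the full piston face: F = P × (π/4)D².
D = √(4F / (πP)) = √(4 × 1530 kN / (π × 259 bar))

D ≈ 274 mm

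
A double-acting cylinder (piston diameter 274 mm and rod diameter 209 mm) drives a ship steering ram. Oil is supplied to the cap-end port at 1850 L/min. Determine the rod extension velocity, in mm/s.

v ≈ 523 mm/s

Cap-side area A_cap = π/4 × (274 mm)² = 58960 mm^2
v = Q / A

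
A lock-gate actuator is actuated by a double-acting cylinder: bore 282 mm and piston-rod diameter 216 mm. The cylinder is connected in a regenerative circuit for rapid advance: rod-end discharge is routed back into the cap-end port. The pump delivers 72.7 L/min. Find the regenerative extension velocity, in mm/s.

In regeneration the rod-end outflow joins the pump flow into the cap end, so the net volume the pump must supply per unit advance equals the rod cross-section area.
Rod cross-section A_rod = π/4 × (216 mm)² = 36640 mm^2
v = Q_pump / A_rod

v ≈ 33.1 mm/s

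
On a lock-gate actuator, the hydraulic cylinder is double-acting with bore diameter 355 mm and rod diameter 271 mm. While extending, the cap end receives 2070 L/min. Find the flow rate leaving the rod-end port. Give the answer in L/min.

Q_out ≈ 864 L/min

Cap-side area A_cap = π/4 × (355 mm)² = 98980 mm^2
Rod-side annular area A_ann = π/4 × (355² − 271²) = 41300 mm^2
Piston speed v = Q_in/A_cap; rod-end outflow Q_out = v × A_ann = Q_in × A_ann/A_cap.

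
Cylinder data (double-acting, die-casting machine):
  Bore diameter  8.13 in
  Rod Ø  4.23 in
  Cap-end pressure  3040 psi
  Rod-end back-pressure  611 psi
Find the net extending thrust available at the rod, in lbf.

Cap-side area A_cap = π/4 × (8.13 in)² = 51.91 in^2
Rod-side annular area A_ann = π/4 × (8.13² − 4.23²) = 37.86 in^2
Net thrust = P_cap·A_cap − P_rod·A_ann = 1.578e5 lbf − 23130 lbf

F ≈ 1.35e5 lbf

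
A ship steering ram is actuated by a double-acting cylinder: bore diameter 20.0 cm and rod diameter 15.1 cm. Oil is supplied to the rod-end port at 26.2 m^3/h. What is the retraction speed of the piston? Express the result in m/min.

v ≈ 32.3 m/min

Rod-side annular area A_ann = π/4 × (20.0² − 15.1²) = 135.1 cm^2
Flow into the rod-end port fills the annular volume.
v = Q / A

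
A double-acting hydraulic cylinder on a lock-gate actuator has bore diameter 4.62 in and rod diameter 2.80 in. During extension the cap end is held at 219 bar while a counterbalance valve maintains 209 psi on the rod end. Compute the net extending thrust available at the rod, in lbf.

Cap-side area A_cap = π/4 × (4.62 in)² = 16.76 in^2
Rod-side annular area A_ann = π/4 × (4.62² − 2.80²) = 10.61 in^2
Net thrust = P_cap·A_cap − P_rod·A_ann = 53250 lbf − 2217 lbf

F ≈ 51000 lbf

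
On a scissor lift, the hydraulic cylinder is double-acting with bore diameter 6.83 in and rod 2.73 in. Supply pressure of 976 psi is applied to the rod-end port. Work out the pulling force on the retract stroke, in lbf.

Rod-side annular area A_ann = π/4 × (6.83² − 2.73²) = 30.78 in^2
On retraction the pressure acts on the annular area (bore minus rod).
F = P × A_ann

F ≈ 30000 lbf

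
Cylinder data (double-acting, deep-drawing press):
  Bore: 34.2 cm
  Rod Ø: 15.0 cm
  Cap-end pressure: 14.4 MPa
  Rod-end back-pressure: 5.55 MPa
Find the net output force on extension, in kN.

Cap-side area A_cap = π/4 × (34.2 cm)² = 918.6 cm^2
Rod-side annular area A_ann = π/4 × (34.2² − 15.0²) = 741.9 cm^2
Net thrust = P_cap·A_cap − P_rod·A_ann = 1323 kN − 411.8 kN

F ≈ 911 kN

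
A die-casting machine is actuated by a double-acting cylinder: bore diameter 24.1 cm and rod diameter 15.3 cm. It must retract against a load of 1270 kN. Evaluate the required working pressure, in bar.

P ≈ 466 bar

Rod-side annular area A_ann = π/4 × (24.1² − 15.3²) = 272.3 cm^2
Retraction: pressure acts on the annular area.
P = F / A = 1270 kN / A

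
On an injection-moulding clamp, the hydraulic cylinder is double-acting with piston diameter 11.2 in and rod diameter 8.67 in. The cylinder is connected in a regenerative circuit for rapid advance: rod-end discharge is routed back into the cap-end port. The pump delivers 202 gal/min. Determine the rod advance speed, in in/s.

v ≈ 13.2 in/s

In regeneration the rod-end outflow joins the pump flow into the cap end, so the net volume the pump must supply per unit advance equals the rod cross-section area.
Rod cross-section A_rod = π/4 × (8.67 in)² = 59.04 in^2
v = Q_pump / A_rod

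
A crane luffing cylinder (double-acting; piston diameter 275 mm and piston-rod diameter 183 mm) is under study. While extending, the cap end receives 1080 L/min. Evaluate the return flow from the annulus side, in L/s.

Cap-side area A_cap = π/4 × (275 mm)² = 59400 mm^2
Rod-side annular area A_ann = π/4 × (275² − 183²) = 33090 mm^2
Piston speed v = Q_in/A_cap; rod-end outflow Q_out = v × A_ann = Q_in × A_ann/A_cap.

Q_out ≈ 10.0 L/s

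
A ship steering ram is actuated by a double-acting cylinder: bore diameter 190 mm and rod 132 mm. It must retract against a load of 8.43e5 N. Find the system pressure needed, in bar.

Rod-side annular area A_ann = π/4 × (190² − 132²) = 14670 mm^2
Retraction: pressure acts on the annular area.
P = F / A = 8.43e5 N / A

P ≈ 575 bar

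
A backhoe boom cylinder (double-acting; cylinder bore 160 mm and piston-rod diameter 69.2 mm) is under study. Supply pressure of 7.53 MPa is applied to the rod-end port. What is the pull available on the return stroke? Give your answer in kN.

Rod-side annular area A_ann = π/4 × (160² − 69.2²) = 16350 mm^2
On retraction the pressure acts on the annular area (bore minus rod).
F = P × A_ann

F ≈ 123 kN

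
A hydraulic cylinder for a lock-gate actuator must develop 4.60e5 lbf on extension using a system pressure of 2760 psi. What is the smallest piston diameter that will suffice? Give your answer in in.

Extension force acts on the full piston face: F = P × (π/4)D².
D = √(4F / (πP)) = √(4 × 4.60e5 lbf / (π × 2760 psi))

D ≈ 14.6 in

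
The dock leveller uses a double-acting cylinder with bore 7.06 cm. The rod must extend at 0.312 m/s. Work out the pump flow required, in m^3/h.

Q ≈ 4.40 m^3/h

Cap-side area A_cap = π/4 × (7.06 cm)² = 39.15 cm^2
Q = A × v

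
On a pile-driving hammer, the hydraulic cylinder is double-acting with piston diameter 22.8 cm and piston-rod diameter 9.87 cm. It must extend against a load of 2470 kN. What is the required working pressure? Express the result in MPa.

Cap-side area A_cap = π/4 × (22.8 cm)² = 408.3 cm^2
P = F / A = 2470 kN / A

P ≈ 60.5 MPa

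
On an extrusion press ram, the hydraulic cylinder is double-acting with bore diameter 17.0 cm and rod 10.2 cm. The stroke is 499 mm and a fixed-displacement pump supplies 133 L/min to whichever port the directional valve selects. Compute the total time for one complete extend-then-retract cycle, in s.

Cap-side area A_cap = π/4 × (17.0 cm)² = 227.0 cm^2
Rod-side annular area A_ann = π/4 × (17.0² − 10.2²) = 145.3 cm^2
t_ext = A_cap·L/Q = 5.110 s
t_ret = A_ann·L/Q = 3.270 s
t_cycle = t_ext + t_ret

t ≈ 8.38 s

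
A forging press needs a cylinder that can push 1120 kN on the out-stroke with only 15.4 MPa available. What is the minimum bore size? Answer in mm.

D ≈ 304 mm

Extension force acts on the full piston face: F = P × (π/4)D².
D = √(4F / (πP)) = √(4 × 1120 kN / (π × 15.4 MPa))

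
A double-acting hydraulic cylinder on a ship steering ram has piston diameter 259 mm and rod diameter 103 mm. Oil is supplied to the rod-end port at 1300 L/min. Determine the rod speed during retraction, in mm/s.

Rod-side annular area A_ann = π/4 × (259² − 103²) = 44350 mm^2
Flow into the rod-end port fills the annular volume.
v = Q / A

v ≈ 489 mm/s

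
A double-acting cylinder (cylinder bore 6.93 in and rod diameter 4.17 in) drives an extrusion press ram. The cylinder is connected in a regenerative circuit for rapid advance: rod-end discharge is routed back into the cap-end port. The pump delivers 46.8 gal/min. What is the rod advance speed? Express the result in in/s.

In regeneration the rod-end outflow joins the pump flow into the cap end, so the net volume the pump must supply per unit advance equals the rod cross-section area.
Rod cross-section A_rod = π/4 × (4.17 in)² = 13.66 in^2
v = Q_pump / A_rod

v ≈ 13.2 in/s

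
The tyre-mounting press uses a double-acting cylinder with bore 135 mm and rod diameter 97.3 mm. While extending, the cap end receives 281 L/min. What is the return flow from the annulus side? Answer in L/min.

Cap-side area A_cap = π/4 × (135 mm)² = 14310 mm^2
Rod-side annular area A_ann = π/4 × (135² − 97.3²) = 6878 mm^2
Piston speed v = Q_in/A_cap; rod-end outflow Q_out = v × A_ann = Q_in × A_ann/A_cap.

Q_out ≈ 135 L/min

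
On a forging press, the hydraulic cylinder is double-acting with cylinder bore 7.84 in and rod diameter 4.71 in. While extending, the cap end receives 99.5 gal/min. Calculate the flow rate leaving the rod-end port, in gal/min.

Cap-side area A_cap = π/4 × (7.84 in)² = 48.27 in^2
Rod-side annular area A_ann = π/4 × (7.84² − 4.71²) = 30.85 in^2
Piston speed v = Q_in/A_cap; rod-end outflow Q_out = v × A_ann = Q_in × A_ann/A_cap.

Q_out ≈ 63.6 gal/min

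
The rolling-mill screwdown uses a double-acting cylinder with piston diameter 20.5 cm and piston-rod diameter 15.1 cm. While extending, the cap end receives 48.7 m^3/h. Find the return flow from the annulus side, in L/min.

Cap-side area A_cap = π/4 × (20.5 cm)² = 330.1 cm^2
Rod-side annular area A_ann = π/4 × (20.5² − 15.1²) = 151.0 cm^2
Piston speed v = Q_in/A_cap; rod-end outflow Q_out = v × A_ann = Q_in × A_ann/A_cap.

Q_out ≈ 371 L/min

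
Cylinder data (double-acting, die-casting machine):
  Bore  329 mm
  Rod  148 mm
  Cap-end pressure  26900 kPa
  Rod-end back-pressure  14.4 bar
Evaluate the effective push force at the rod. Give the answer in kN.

F ≈ 2190 kN

Cap-side area A_cap = π/4 × (329 mm)² = 85010 mm^2
Rod-side annular area A_ann = π/4 × (329² − 148²) = 67810 mm^2
Net thrust = P_cap·A_cap − P_rod·A_ann = 2287 kN − 97.64 kN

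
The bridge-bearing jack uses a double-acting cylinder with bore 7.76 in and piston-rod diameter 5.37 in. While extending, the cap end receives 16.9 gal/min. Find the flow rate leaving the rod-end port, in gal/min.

Q_out ≈ 8.81 gal/min

Cap-side area A_cap = π/4 × (7.76 in)² = 47.29 in^2
Rod-side annular area A_ann = π/4 × (7.76² − 5.37²) = 24.65 in^2
Piston speed v = Q_in/A_cap; rod-end outflow Q_out = v × A_ann = Q_in × A_ann/A_cap.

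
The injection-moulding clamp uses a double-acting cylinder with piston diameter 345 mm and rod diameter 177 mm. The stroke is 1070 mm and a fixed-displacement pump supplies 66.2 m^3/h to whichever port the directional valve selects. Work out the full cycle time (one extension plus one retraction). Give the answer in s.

Cap-side area A_cap = π/4 × (345 mm)² = 93480 mm^2
Rod-side annular area A_ann = π/4 × (345² − 177²) = 68880 mm^2
t_ext = A_cap·L/Q = 5.439 s
t_ret = A_ann·L/Q = 4.008 s
t_cycle = t_ext + t_ret

t ≈ 9.45 s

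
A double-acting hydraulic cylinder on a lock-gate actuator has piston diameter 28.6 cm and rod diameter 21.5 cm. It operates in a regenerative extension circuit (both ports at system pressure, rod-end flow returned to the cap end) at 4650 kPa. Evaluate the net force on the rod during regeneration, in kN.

With equal pressure on both faces, forces on the annular region cancel; the net push is pressure × rod cross-section.
Rod cross-section A_rod = π/4 × (21.5 cm)² = 363.1 cm^2
F = P × A_rod

F ≈ 169 kN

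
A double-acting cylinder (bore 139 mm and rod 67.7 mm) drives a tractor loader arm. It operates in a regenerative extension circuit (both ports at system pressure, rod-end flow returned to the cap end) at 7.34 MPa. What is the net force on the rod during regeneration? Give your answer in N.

F ≈ 26400 N

With equal pressure on both faces, forces on the annular region cancel; the net push is pressure × rod cross-section.
Rod cross-section A_rod = π/4 × (67.7 mm)² = 3600 mm^2
F = P × A_rod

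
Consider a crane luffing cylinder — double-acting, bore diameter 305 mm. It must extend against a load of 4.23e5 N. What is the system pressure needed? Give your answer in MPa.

P ≈ 5.79 MPa

Cap-side area A_cap = π/4 × (305 mm)² = 73060 mm^2
P = F / A = 4.23e5 N / A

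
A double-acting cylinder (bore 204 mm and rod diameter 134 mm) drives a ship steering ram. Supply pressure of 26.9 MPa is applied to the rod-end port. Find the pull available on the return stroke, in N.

F ≈ 5.00e5 N

Rod-side annular area A_ann = π/4 × (204² − 134²) = 18580 mm^2
On retraction the pressure acts on the annular area (bore minus rod).
F = P × A_ann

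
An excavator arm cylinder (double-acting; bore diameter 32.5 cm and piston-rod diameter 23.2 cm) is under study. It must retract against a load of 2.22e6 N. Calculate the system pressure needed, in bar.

P ≈ 546 bar

Rod-side annular area A_ann = π/4 × (32.5² − 23.2²) = 406.8 cm^2
Retraction: pressure acts on the annular area.
P = F / A = 2.22e6 N / A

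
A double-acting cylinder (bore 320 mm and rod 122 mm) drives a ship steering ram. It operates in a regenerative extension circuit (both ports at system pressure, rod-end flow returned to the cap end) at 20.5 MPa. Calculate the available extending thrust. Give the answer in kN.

F ≈ 240 kN

With equal pressure on both faces, forces on the annular region cancel; the net push is pressure × rod cross-section.
Rod cross-section A_rod = π/4 × (122 mm)² = 11690 mm^2
F = P × A_rod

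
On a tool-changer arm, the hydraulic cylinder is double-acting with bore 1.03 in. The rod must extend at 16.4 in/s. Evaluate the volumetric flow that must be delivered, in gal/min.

Q ≈ 3.55 gal/min

Cap-side area A_cap = π/4 × (1.03 in)² = 0.8332 in^2
Q = A × v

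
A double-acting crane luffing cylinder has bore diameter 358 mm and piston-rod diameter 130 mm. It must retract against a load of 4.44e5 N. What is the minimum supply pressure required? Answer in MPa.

P ≈ 5.08 MPa

Rod-side annular area A_ann = π/4 × (358² − 130²) = 87390 mm^2
Retraction: pressure acts on the annular area.
P = F / A = 4.44e5 N / A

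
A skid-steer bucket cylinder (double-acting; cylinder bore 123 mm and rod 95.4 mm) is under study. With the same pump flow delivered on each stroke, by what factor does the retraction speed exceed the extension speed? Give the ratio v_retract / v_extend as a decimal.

v_ret/v_ext ≈ 2.51

Cap-side area A_cap = π/4 × (123 mm)² = 11880 mm^2
Rod-side annular area A_ann = π/4 × (123² − 95.4²) = 4734 mm^2
For equal Q, v ∝ 1/A, so v_ret/v_ext = A_cap/A_ann.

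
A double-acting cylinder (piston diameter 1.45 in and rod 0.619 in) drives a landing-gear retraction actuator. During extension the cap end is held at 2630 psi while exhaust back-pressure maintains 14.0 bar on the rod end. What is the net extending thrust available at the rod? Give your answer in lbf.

F ≈ 4070 lbf

Cap-side area A_cap = π/4 × (1.45 in)² = 1.651 in^2
Rod-side annular area A_ann = π/4 × (1.45² − 0.619²) = 1.350 in^2
Net thrust = P_cap·A_cap − P_rod·A_ann = 4343 lbf − 274.2 lbf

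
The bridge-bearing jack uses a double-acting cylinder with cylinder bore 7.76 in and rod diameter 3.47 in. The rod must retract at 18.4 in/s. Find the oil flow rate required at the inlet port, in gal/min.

Rod-side annular area A_ann = π/4 × (7.76² − 3.47²) = 37.84 in^2
Q = A × v

Q ≈ 181 gal/min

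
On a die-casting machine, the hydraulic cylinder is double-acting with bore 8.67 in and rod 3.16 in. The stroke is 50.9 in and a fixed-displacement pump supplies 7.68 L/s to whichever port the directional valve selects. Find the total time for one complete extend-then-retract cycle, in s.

t ≈ 12.0 s

Cap-side area A_cap = π/4 × (8.67 in)² = 59.04 in^2
Rod-side annular area A_ann = π/4 × (8.67² − 3.16²) = 51.19 in^2
t_ext = A_cap·L/Q = 6.412 s
t_ret = A_ann·L/Q = 5.560 s
t_cycle = t_ext + t_ret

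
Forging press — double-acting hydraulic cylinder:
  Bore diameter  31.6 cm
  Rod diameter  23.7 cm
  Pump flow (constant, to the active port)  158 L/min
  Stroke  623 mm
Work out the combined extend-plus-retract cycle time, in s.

t ≈ 26.7 s

Cap-side area A_cap = π/4 × (31.6 cm)² = 784.3 cm^2
Rod-side annular area A_ann = π/4 × (31.6² − 23.7²) = 343.1 cm^2
t_ext = A_cap·L/Q = 18.55 s
t_ret = A_ann·L/Q = 8.118 s
t_cycle = t_ext + t_ret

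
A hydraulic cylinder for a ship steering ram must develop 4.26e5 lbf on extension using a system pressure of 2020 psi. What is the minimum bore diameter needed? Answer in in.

Extension force acts on the full piston face: F = P × (π/4)D².
D = √(4F / (πP)) = √(4 × 4.26e5 lbf / (π × 2020 psi))

D ≈ 16.4 in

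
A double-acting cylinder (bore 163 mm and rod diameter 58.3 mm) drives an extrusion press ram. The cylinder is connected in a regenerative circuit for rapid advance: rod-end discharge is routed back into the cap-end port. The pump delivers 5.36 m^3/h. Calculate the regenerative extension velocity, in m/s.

v ≈ 0.558 m/s

In regeneration the rod-end outflow joins the pump flow into the cap end, so the net volume the pump must supply per unit advance equals the rod cross-section area.
Rod cross-section A_rod = π/4 × (58.3 mm)² = 2669 mm^2
v = Q_pump / A_rod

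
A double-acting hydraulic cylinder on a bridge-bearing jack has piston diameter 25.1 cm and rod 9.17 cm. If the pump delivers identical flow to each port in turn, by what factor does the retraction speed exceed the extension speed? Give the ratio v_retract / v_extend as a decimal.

v_ret/v_ext ≈ 1.15

Cap-side area A_cap = π/4 × (25.1 cm)² = 494.8 cm^2
Rod-side annular area A_ann = π/4 × (25.1² − 9.17²) = 428.8 cm^2
For equal Q, v ∝ 1/A, so v_ret/v_ext = A_cap/A_ann.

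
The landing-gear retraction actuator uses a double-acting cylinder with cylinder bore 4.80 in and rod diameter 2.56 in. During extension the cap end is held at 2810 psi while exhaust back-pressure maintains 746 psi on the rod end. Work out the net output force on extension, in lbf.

Cap-side area A_cap = π/4 × (4.80 in)² = 18.10 in^2
Rod-side annular area A_ann = π/4 × (4.80² − 2.56²) = 12.95 in^2
Net thrust = P_cap·A_cap − P_rod·A_ann = 50850 lbf − 9659 lbf

F ≈ 41200 lbf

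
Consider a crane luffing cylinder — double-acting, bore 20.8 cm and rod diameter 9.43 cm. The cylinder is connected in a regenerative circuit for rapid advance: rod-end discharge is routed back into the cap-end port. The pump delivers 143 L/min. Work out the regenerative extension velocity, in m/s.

v ≈ 0.341 m/s

In regeneration the rod-end outflow joins the pump flow into the cap end, so the net volume the pump must supply per unit advance equals the rod cross-section area.
Rod cross-section A_rod = π/4 × (9.43 cm)² = 69.84 cm^2
v = Q_pump / A_rod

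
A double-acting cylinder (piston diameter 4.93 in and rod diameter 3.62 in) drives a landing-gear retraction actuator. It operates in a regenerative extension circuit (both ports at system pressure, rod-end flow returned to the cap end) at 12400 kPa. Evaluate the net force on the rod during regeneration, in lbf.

F ≈ 18500 lbf

With equal pressure on both faces, forces on the annular region cancel; the net push is pressure × rod cross-section.
Rod cross-section A_rod = π/4 × (3.62 in)² = 10.29 in^2
F = P × A_rod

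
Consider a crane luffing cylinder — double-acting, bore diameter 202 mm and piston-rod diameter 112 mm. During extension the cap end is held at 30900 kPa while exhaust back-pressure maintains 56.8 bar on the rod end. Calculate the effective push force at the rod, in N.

Cap-side area A_cap = π/4 × (202 mm)² = 32050 mm^2
Rod-side annular area A_ann = π/4 × (202² − 112²) = 22200 mm^2
Net thrust = P_cap·A_cap − P_rod·A_ann = 9.903e5 N − 1.261e5 N

F ≈ 8.64e5 N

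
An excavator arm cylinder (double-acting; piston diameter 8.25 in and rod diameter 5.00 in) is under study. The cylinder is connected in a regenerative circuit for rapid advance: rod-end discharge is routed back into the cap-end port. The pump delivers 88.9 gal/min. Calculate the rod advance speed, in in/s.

In regeneration the rod-end outflow joins the pump flow into the cap end, so the net volume the pump must supply per unit advance equals the rod cross-section area.
Rod cross-section A_rod = π/4 × (5.00 in)² = 19.63 in^2
v = Q_pump / A_rod

v ≈ 17.4 in/s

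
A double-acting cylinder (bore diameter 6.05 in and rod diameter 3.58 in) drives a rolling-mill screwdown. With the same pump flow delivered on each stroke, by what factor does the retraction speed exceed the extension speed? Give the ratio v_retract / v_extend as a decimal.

v_ret/v_ext ≈ 1.54

Cap-side area A_cap = π/4 × (6.05 in)² = 28.75 in^2
Rod-side annular area A_ann = π/4 × (6.05² − 3.58²) = 18.68 in^2
For equal Q, v ∝ 1/A, so v_ret/v_ext = A_cap/A_ann.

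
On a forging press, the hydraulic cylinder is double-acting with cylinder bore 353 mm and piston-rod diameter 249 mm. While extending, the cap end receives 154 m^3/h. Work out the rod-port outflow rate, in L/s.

Q_out ≈ 21.5 L/s

Cap-side area A_cap = π/4 × (353 mm)² = 97870 mm^2
Rod-side annular area A_ann = π/4 × (353² − 249²) = 49170 mm^2
Piston speed v = Q_in/A_cap; rod-end outflow Q_out = v × A_ann = Q_in × A_ann/A_cap.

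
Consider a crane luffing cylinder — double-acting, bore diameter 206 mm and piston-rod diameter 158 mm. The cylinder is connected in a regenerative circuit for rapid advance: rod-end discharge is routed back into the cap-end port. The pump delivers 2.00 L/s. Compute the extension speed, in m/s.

In regeneration the rod-end outflow joins the pump flow into the cap end, so the net volume the pump must supply per unit advance equals the rod cross-section area.
Rod cross-section A_rod = π/4 × (158 mm)² = 19610 mm^2
v = Q_pump / A_rod

v ≈ 0.102 m/s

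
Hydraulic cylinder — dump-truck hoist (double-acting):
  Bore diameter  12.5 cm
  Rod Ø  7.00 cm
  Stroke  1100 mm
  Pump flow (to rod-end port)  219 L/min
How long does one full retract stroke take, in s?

t ≈ 2.54 s

Rod-side annular area A_ann = π/4 × (12.5² − 7.00²) = 84.23 cm^2
Swept volume V = A × L; t = V / Q = A·L / Q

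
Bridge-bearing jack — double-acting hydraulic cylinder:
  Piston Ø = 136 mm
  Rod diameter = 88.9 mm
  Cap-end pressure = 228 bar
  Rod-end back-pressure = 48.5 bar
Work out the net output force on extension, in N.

F ≈ 2.91e5 N

Cap-side area A_cap = π/4 × (136 mm)² = 14530 mm^2
Rod-side annular area A_ann = π/4 × (136² − 88.9²) = 8320 mm^2
Net thrust = P_cap·A_cap − P_rod·A_ann = 3.312e5 N − 40350 N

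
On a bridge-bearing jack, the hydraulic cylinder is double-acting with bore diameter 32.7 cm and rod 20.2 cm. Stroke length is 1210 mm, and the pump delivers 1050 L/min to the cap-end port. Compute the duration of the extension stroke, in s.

Cap-side area A_cap = π/4 × (32.7 cm)² = 839.8 cm^2
Swept volume V = A × L; t = V / Q = A·L / Q

t ≈ 5.81 s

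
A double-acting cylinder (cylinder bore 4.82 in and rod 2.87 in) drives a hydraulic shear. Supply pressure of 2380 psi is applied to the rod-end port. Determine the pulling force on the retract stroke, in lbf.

F ≈ 28000 lbf

Rod-side annular area A_ann = π/4 × (4.82² − 2.87²) = 11.78 in^2
On retraction the pressure acts on the annular area (bore minus rod).
F = P × A_ann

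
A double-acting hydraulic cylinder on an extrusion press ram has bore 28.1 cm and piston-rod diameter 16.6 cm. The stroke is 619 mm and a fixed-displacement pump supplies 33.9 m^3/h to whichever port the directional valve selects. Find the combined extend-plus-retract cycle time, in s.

Cap-side area A_cap = π/4 × (28.1 cm)² = 620.2 cm^2
Rod-side annular area A_ann = π/4 × (28.1² − 16.6²) = 403.7 cm^2
t_ext = A_cap·L/Q = 4.077 s
t_ret = A_ann·L/Q = 2.654 s
t_cycle = t_ext + t_ret

t ≈ 6.73 s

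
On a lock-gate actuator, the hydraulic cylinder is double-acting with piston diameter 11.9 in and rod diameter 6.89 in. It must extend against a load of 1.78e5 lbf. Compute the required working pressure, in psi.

P ≈ 1600 psi

Cap-side area A_cap = π/4 × (11.9 in)² = 111.2 in^2
P = F / A = 1.78e5 lbf / A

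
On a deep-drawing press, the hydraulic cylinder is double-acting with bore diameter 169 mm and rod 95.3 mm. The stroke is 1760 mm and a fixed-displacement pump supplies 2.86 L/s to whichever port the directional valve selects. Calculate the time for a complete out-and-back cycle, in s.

t ≈ 23.2 s

Cap-side area A_cap = π/4 × (169 mm)² = 22430 mm^2
Rod-side annular area A_ann = π/4 × (169² − 95.3²) = 15300 mm^2
t_ext = A_cap·L/Q = 13.80 s
t_ret = A_ann·L/Q = 9.415 s
t_cycle = t_ext + t_ret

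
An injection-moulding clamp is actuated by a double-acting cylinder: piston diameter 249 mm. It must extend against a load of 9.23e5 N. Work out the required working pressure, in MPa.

P ≈ 19.0 MPa

Cap-side area A_cap = π/4 × (249 mm)² = 48700 mm^2
P = F / A = 9.23e5 N / A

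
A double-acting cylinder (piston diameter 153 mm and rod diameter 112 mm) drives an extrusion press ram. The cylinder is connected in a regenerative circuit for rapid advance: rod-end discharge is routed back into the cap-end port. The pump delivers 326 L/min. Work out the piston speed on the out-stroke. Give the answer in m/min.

v ≈ 33.1 m/min

In regeneration the rod-end outflow joins the pump flow into the cap end, so the net volume the pump must supply per unit advance equals the rod cross-section area.
Rod cross-section A_rod = π/4 × (112 mm)² = 9852 mm^2
v = Q_pump / A_rod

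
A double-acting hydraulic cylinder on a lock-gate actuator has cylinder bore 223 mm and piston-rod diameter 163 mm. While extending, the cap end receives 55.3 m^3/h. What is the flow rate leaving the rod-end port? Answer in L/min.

Cap-side area A_cap = π/4 × (223 mm)² = 39060 mm^2
Rod-side annular area A_ann = π/4 × (223² − 163²) = 18190 mm^2
Piston speed v = Q_in/A_cap; rod-end outflow Q_out = v × A_ann = Q_in × A_ann/A_cap.

Q_out ≈ 429 L/min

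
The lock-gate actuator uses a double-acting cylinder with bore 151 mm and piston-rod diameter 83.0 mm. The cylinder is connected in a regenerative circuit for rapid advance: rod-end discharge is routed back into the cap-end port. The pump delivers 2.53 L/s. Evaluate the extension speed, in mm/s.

v ≈ 468 mm/s

In regeneration the rod-end outflow joins the pump flow into the cap end, so the net volume the pump must supply per unit advance equals the rod cross-section area.
Rod cross-section A_rod = π/4 × (83.0 mm)² = 5411 mm^2
v = Q_pump / A_rod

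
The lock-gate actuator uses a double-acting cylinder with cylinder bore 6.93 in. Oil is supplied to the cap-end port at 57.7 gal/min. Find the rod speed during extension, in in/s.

Cap-side area A_cap = π/4 × (6.93 in)² = 37.72 in^2
v = Q / A

v ≈ 5.89 in/s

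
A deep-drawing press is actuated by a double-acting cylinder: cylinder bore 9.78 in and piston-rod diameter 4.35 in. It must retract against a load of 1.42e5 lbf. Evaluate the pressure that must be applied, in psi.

Rod-side annular area A_ann = π/4 × (9.78² − 4.35²) = 60.26 in^2
Retraction: pressure acts on the annular area.
P = F / A = 1.42e5 lbf / A

P ≈ 2360 psi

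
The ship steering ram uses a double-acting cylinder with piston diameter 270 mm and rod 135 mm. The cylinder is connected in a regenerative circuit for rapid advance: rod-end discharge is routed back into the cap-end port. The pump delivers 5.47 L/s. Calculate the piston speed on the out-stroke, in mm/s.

v ≈ 382 mm/s

In regeneration the rod-end outflow joins the pump flow into the cap end, so the net volume the pump must supply per unit advance equals the rod cross-section area.
Rod cross-section A_rod = π/4 × (135 mm)² = 14310 mm^2
v = Q_pump / A_rod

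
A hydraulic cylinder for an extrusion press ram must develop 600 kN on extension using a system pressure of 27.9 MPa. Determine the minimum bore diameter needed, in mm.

Extension force acts on the full piston face: F = P × (π/4)D².
D = √(4F / (πP)) = √(4 × 600 kN / (π × 27.9 MPa))

D ≈ 165 mm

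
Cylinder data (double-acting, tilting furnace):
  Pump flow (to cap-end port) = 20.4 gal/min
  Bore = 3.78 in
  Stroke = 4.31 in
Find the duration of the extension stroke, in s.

t ≈ 0.616 s

Cap-side area A_cap = π/4 × (3.78 in)² = 11.22 in^2
Swept volume V = A × L; t = V / Q = A·L / Q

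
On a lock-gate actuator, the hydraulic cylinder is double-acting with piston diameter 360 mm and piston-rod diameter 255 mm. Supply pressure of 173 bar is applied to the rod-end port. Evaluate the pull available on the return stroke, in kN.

F ≈ 877 kN

Rod-side annular area A_ann = π/4 × (360² − 255²) = 50720 mm^2
On retraction the pressure acts on the annular area (bore minus rod).
F = P × A_ann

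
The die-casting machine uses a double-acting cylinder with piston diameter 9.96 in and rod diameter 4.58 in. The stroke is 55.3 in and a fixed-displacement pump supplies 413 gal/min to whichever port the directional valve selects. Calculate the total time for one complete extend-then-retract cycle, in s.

t ≈ 4.85 s

Cap-side area A_cap = π/4 × (9.96 in)² = 77.91 in^2
Rod-side annular area A_ann = π/4 × (9.96² − 4.58²) = 61.44 in^2
t_ext = A_cap·L/Q = 2.710 s
t_ret = A_ann·L/Q = 2.137 s
t_cycle = t_ext + t_ret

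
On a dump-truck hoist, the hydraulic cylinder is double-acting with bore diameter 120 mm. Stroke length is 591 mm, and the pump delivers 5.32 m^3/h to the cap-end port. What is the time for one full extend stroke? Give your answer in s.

t ≈ 4.52 s

Cap-side area A_cap = π/4 × (120 mm)² = 11310 mm^2
Swept volume V = A × L; t = V / Q = A·L / Q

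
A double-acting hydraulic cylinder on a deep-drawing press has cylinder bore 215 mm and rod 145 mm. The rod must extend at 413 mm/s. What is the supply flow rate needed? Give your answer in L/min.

Q ≈ 900 L/min

Cap-side area A_cap = π/4 × (215 mm)² = 36310 mm^2
Q = A × v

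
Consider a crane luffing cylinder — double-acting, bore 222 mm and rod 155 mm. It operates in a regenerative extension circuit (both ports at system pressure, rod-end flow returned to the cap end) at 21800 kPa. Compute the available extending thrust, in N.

F ≈ 4.11e5 N

With equal pressure on both faces, forces on the annular region cancel; the net push is pressure × rod cross-section.
Rod cross-section A_rod = π/4 × (155 mm)² = 18870 mm^2
F = P × A_rod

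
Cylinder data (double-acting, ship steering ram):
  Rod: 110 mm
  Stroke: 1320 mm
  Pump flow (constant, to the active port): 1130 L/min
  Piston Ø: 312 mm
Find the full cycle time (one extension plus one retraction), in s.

t ≈ 10.1 s

Cap-side area A_cap = π/4 × (312 mm)² = 76450 mm^2
Rod-side annular area A_ann = π/4 × (312² − 110²) = 66950 mm^2
t_ext = A_cap·L/Q = 5.359 s
t_ret = A_ann·L/Q = 4.692 s
t_cycle = t_ext + t_ret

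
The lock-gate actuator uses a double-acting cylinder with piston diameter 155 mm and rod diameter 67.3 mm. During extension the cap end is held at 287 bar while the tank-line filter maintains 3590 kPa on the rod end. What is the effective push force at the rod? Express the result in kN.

Cap-side area A_cap = π/4 × (155 mm)² = 18870 mm^2
Rod-side annular area A_ann = π/4 × (155² − 67.3²) = 15310 mm^2
Net thrust = P_cap·A_cap − P_rod·A_ann = 541.5 kN − 54.97 kN

F ≈ 487 kN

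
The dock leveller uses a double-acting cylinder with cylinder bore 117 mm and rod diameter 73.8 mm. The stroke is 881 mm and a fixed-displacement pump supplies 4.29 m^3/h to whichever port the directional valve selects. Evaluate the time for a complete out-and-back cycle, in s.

t ≈ 12.7 s

Cap-side area A_cap = π/4 × (117 mm)² = 10750 mm^2
Rod-side annular area A_ann = π/4 × (117² − 73.8²) = 6474 mm^2
t_ext = A_cap·L/Q = 7.948 s
t_ret = A_ann·L/Q = 4.786 s
t_cycle = t_ext + t_ret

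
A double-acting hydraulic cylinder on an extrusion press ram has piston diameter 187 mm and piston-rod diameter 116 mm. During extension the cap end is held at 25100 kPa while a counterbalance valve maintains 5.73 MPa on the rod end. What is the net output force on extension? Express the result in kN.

F ≈ 593 kN

Cap-side area A_cap = π/4 × (187 mm)² = 27460 mm^2
Rod-side annular area A_ann = π/4 × (187² − 116²) = 16900 mm^2
Net thrust = P_cap·A_cap − P_rod·A_ann = 689.4 kN − 96.82 kN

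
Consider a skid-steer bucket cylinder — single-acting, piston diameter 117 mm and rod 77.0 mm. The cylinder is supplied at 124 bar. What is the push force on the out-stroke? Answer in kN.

Cap-side area A_cap = π/4 × (117 mm)² = 10750 mm^2
F = P × A_cap = 124 bar × A_cap

F ≈ 133 kN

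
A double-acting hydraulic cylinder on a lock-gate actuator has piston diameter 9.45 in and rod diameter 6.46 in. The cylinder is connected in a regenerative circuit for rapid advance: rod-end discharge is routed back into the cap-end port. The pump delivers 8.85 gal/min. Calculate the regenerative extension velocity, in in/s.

In regeneration the rod-end outflow joins the pump flow into the cap end, so the net volume the pump must supply per unit advance equals the rod cross-section area.
Rod cross-section A_rod = π/4 × (6.46 in)² = 32.78 in^2
v = Q_pump / A_rod

v ≈ 1.04 in/s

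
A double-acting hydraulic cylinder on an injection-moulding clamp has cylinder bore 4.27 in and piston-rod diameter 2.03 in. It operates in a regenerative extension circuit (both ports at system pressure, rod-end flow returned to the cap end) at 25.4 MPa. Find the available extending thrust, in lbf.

F ≈ 11900 lbf

With equal pressure on both faces, forces on the annular region cancel; the net push is pressure × rod cross-section.
Rod cross-section A_rod = π/4 × (2.03 in)² = 3.237 in^2
F = P × A_rod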